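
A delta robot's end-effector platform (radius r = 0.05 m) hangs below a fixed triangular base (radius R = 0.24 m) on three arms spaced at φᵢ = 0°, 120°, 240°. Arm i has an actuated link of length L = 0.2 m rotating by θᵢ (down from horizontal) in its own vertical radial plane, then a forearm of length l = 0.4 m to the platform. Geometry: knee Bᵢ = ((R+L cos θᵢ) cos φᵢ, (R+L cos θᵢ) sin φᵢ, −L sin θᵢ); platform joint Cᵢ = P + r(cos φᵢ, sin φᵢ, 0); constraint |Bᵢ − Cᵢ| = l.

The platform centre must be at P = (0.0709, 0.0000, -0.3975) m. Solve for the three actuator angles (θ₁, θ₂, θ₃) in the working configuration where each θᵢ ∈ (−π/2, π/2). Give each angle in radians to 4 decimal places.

rotate P by −φ1: (0.0709, 0.0000, -0.3975)
  A cos θ + B sin θ = C:  0.1191·cos θ + -0.3975·sin θ = -0.1305
  √(A²+B²)=0.4150;  θ1 = -1.2797+1.8907 ≈ 0.6110
arm 2 (φ=120.0°): x'=-0.0354, y'=-0.0614
  A=0.2254, B=-0.3975, C=(l²−L²−A²−y'²−z²)/(2L)=-0.2315
  θ2 = atan2(B,A) + arccos(C/0.4570) = 1.0472
rotate P by −φ3: (-0.0355, 0.0614, -0.3975)
  A=0.2255, B=-0.3975, C=(l²−L²−A²−y'²−z²)/(2L)=-0.2315
  √(A²+B²)=0.4570;  θ3 = -1.0549+2.1020 ≈ 1.0472

θ₁ = 0.6110, θ₂ = 1.0472, θ₃ = 1.0472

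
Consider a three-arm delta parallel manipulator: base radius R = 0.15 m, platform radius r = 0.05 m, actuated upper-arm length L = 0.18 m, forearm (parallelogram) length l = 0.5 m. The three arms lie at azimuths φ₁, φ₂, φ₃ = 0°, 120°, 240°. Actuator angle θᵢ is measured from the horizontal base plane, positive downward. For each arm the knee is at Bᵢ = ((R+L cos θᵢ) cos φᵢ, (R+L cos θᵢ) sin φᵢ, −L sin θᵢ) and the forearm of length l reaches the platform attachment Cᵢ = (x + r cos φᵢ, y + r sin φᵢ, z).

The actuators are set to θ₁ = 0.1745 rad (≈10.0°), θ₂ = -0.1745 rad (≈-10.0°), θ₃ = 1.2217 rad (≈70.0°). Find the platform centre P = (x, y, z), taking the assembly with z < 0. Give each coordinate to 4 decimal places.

centre 1 = (0.2773·cos0.0°, 0.2773·sin0.0°, -0.0313) = (0.2773, 0.0000, -0.0313)
φ2=120.0°: virtual centre (-0.1386, 0.2401, 0.0313), radius l
arm 3 at φ=240.0°: e+L cos θ3 = 0.1616;  centre 3 = (-0.0808, -0.1399, -0.1691)
subtract pairs → two planes through P
[-0.8318 0.4802 0.1250]·P = 0.0000;  [-0.7161 -0.2798 -0.2758]·P = -0.0231
det = 0.5767;  x = 0.0193+-0.1690z,  y = 0.0334+-0.5530z
quadratic in z: (1.3344)z²+(0.1128)z+(-0.1813)=0, √Δ=0.9903 → z ∈ {-0.4133, 0.3288}; z = -0.4133 (taking z<0)
x = 0.0891, y = 0.2620

(0.0891, 0.2620, -0.4133)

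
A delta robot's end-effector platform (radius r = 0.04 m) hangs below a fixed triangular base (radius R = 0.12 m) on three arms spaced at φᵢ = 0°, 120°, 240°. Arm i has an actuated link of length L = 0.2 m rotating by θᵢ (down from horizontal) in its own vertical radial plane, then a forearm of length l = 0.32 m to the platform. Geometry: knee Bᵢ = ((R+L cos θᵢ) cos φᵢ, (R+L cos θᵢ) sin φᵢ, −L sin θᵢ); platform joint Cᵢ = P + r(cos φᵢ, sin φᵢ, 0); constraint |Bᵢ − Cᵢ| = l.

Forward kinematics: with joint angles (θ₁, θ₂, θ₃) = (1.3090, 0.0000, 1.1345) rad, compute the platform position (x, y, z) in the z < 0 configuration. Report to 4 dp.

(-0.1283, 0.1487, -0.3057)

arm 1 at φ=0.0°: (R−r)+L cos θ1 = 0.1318;  centre 1 = (0.1318, 0.0000, -0.1932)
φ2=120.0°: virtual centre (-0.1400, 0.2425, 0.0000), radius l
arm 3 at φ=240.0°: (R−r)+L cos θ3 = 0.1645;  centre 3 = (-0.0823, -0.1425, -0.1813)
|centre ₂|²−|centre ₁|² = 0.0237;  |centre ₃|²−|centre ₁|² = 0.0052
plane₁₂: -0.5435x+0.4850y+0.3864z = 0.0237
det = 0.3625;  x = -0.0257+0.3356z,  y = 0.0202+-0.4205z
quadratic in z: (1.2895)z²+(0.2637)z+(-0.0399)=0, √Δ=0.5247 → z ∈ {-0.3057, 0.1012}; z = -0.3057 (taking z<0)
x = -0.1283, y = 0.1487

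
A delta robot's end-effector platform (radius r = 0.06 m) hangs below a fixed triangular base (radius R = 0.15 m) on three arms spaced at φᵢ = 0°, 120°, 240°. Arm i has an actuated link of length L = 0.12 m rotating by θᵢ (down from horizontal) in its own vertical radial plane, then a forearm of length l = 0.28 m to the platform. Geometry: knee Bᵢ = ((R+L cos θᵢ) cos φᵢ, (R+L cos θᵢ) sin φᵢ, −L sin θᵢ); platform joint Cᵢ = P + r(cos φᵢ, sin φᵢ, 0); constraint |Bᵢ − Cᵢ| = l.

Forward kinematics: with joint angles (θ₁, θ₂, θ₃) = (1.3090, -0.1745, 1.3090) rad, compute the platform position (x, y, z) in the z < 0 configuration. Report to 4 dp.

(-0.0794, 0.1376, -0.2548)

arm 1 at φ=0.0°: (R−r)+L cos θ1 = 0.1211;  centre 1 = (0.1211, 0.0000, -0.1159)
arm 2 at φ=120.0°: (R−r)+L cos θ2 = 0.2082;  centre 2 = (-0.1041, 0.1803, 0.0208)
centre 3 = (0.1211·cos240.0°, 0.1211·sin240.0°, -0.1159) = (-0.0605, -0.1048, -0.1159)
|centre ₂|²−|centre ₁|² = 0.0157;  |centre ₃|²−|centre ₁|² = 0.0000
[-0.4503 0.3606 0.2735]·P = 0.0157;  [-0.3632 -0.2097 0.0000]·P = 0.0000
Cramer: x(z) = -0.0146+0.2545z;  y(z) = 0.0253-0.4407z
quadratic in z: (1.2590)z²+(0.1405)z+(-0.0459)=0, √Δ=0.5010 → z ∈ {-0.2548, 0.1432}; z = -0.2548 (taking z<0)
x = -0.0794, y = 0.1376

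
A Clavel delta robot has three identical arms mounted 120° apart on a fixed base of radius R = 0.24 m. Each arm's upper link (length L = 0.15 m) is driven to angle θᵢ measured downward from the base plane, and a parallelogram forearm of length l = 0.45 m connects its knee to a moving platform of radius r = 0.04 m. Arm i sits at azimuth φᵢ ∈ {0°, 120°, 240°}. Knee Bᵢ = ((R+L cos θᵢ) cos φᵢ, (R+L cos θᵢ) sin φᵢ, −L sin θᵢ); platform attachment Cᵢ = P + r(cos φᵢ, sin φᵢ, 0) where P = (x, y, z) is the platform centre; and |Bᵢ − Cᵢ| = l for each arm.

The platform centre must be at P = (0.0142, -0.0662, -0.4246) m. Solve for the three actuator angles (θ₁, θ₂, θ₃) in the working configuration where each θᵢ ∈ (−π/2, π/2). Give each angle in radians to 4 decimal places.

φ1=0.0° → target in arm frame (0.0142, -0.0662)
  A cos θ + B sin θ = C:  0.1858·cos θ + -0.4246·sin θ = -0.1306
  γ=atan2(-0.4246,0.1858)=-1.1583;  ψ=arccos(-0.2819)=1.8565;  θ1=γ+ψ≈0.6982
arm 2 (φ=120.0°): x'=-0.0644, y'=0.0208
  e−x'=0.2644;  (l²−L²−(e−x')²−y'²−z²)/2L = -0.2355
  γ=atan2(-0.4246,0.2644)=-1.0138;  ψ=arccos(-0.4707)=2.0609;  θ2=γ+ψ≈1.0471
φ3=240.0° → target in arm frame (0.0502, 0.0454)
  e−x'=0.1498;  (l²−L²−(e−x')²−y'²−z²)/2L = -0.0826
  √(A²+B²)=0.4502;  θ3 = -1.2317+1.7553 ≈ 0.5236

θ₁ = 0.6982, θ₂ = 1.0471, θ₃ = 0.5236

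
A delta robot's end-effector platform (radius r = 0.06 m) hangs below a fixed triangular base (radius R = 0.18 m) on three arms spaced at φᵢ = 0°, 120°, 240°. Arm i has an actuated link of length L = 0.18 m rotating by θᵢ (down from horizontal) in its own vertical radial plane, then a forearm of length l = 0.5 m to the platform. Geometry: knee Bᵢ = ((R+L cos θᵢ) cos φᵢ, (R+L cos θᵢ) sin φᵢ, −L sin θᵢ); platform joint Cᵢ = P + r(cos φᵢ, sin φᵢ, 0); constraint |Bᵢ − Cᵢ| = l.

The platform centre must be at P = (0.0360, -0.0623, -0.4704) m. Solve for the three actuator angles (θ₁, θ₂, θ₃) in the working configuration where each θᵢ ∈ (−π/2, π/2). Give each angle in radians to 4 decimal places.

θ₁ = 0.2618, θ₂ = 0.6108, θ₃ = 0.2619

φ1=0.0° → target in arm frame (0.0360, -0.0623)
  A cos θ + B sin θ = C:  0.0840·cos θ + -0.4704·sin θ = -0.0406
  √(A²+B²)=0.4778;  θ1 = -1.3941+1.6558 ≈ 0.2618
rotate P by −φ2: (-0.0720, 0.0000, -0.4704)
  e−x'=0.1920;  (l²−L²−(e−x')²−y'²−z²)/2L = -0.1126
  γ=atan2(-0.4704,0.1920)=-1.1834;  ψ=arccos(-0.2216)=1.7942;  θ2=γ+ψ≈0.6108
φ3=240.0° → target in arm frame (0.0360, 0.0623)
  A cos θ + B sin θ = C:  0.0840·cos θ + -0.4704·sin θ = -0.0406
  √(A²+B²)=0.4778;  θ3 = -1.3940+1.6559 ≈ 0.2619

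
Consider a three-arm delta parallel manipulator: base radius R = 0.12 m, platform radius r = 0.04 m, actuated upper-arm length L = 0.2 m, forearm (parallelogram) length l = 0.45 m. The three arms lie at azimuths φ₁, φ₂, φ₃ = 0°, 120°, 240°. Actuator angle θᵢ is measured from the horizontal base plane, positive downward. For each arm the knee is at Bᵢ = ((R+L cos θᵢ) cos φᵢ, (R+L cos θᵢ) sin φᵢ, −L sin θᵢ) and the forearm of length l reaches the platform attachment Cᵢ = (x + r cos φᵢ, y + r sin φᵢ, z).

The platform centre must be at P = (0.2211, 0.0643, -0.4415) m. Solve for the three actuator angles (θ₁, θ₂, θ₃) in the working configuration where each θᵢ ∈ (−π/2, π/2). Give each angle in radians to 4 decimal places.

θ₁ = 0.0001, θ₂ = 0.8727, θ₃ = 1.1345

arm 1 (φ=0.0°): x'=0.2211, y'=0.0643
  e−x'=-0.1411;  (l²−L²−(e−x')²−y'²−z²)/2L = -0.1412
  √(A²+B²)=0.4635;  θ1 = -1.8801+1.8803 ≈ 0.0001
rotate P by −φ2: (-0.0549, -0.2236, -0.4415)
  A=0.1349, B=-0.4415, C=(l²−L²−A²−y'²−z²)/(2L)=-0.2516
  γ=atan2(-0.4415,0.1349)=-1.2743;  ψ=arccos(-0.5449)=2.1471;  θ2=γ+ψ≈0.8727
φ3=240.0° → target in arm frame (-0.1662, 0.1593)
  A cos θ + B sin θ = C:  0.2462·cos θ + -0.4415·sin θ = -0.2961
  θ3 = atan2(B,A) + arccos(C/0.5055) = 1.1345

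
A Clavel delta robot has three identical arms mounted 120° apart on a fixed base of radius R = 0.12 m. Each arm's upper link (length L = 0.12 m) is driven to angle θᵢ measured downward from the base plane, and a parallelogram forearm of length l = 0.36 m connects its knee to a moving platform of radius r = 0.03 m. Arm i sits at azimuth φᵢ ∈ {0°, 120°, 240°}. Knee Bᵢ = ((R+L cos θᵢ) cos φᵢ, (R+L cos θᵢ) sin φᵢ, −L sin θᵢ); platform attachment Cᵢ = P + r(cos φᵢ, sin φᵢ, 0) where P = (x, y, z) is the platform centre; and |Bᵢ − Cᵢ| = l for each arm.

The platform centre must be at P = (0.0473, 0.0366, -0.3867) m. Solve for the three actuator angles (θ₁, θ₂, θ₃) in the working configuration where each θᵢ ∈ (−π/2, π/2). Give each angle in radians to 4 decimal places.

arm 1 (φ=0.0°): x'=0.0473, y'=0.0366
  A cos θ + B sin θ = C:  0.0427·cos θ + -0.3867·sin θ = -0.1562
  √(A²+B²)=0.3891;  θ1 = -1.4608+1.9841 ≈ 0.5233
rotate P by −φ2: (0.0080, -0.0593, -0.3867)
  A cos θ + B sin θ = C:  0.0820·cos θ + -0.3867·sin θ = -0.1857
  √(A²+B²)=0.3953;  θ2 = -1.3620+2.0598 ≈ 0.6979
arm 3 (φ=240.0°): x'=-0.0553, y'=0.0227
  A=0.1453, B=-0.3867, C=(l²−L²−A²−y'²−z²)/(2L)=-0.2332
  √(A²+B²)=0.4131;  θ3 = -1.2113+2.1707 ≈ 0.9594

θ₁ = 0.5233, θ₂ = 0.6979, θ₃ = 0.9594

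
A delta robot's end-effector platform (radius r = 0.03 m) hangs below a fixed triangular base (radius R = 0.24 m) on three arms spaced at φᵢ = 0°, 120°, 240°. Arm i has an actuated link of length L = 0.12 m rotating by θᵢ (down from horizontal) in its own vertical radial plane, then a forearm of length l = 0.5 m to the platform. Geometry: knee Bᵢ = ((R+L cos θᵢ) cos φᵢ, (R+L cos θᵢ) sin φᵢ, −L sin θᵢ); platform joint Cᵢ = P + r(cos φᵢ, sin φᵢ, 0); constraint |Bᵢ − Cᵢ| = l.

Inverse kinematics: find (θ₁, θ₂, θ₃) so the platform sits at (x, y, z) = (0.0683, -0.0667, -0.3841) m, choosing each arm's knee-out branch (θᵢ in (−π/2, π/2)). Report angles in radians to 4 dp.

θ₁ = -0.3498, θ₂ = 0.6982, θ₃ = -0.0004

arm 1 (φ=0.0°): x'=0.0683, y'=-0.0667
  A cos θ + B sin θ = C:  0.1417·cos θ + -0.3841·sin θ = 0.2647
  √(A²+B²)=0.4094;  θ1 = -1.2174+0.8676 ≈ -0.3498
rotate P by −φ2: (-0.0919, -0.0258, -0.3841)
  A=0.3019, B=-0.3841, C=(l²−L²−A²−y'²−z²)/(2L)=-0.0156
  θ2 = atan2(B,A) + arccos(C/0.4886) = 0.6982
arm 3 (φ=240.0°): x'=0.0236, y'=0.0925
  e−x'=0.1864;  (l²−L²−(e−x')²−y'²−z²)/2L = 0.1865
  γ=atan2(-0.3841,0.1864)=-1.1190;  ψ=arccos(0.4369)=1.1186;  θ3=γ+ψ≈-0.0004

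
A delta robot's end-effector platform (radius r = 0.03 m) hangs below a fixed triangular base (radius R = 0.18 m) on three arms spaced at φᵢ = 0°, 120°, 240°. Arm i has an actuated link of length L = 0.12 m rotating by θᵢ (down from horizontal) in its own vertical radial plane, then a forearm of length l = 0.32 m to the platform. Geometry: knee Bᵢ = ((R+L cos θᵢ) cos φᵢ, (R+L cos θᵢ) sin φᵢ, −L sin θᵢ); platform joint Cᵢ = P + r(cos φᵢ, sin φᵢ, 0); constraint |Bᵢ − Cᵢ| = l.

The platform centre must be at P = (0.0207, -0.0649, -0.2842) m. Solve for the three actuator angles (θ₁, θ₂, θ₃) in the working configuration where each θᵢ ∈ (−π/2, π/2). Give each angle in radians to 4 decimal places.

arm 1 (φ=0.0°): x'=0.0207, y'=-0.0649
  A=0.1293, B=-0.2842, C=(l²−L²−A²−y'²−z²)/(2L)=-0.0571
  θ1 = atan2(B,A) + arccos(C/0.3122) = 0.6108
arm 2 (φ=120.0°): x'=-0.0666, y'=0.0145
  A cos θ + B sin θ = C:  0.2166·cos θ + -0.2842·sin θ = -0.1662
  γ=atan2(-0.2842,0.2166)=-0.9197;  ψ=arccos(-0.4650)=2.0545;  θ2=γ+ψ≈1.1348
arm 3 (φ=240.0°): x'=0.0459, y'=0.0504
  A cos θ + B sin θ = C:  0.1041·cos θ + -0.2842·sin θ = -0.0256
  √(A²+B²)=0.3027;  θ3 = -1.2195+1.6556 ≈ 0.4361

θ₁ = 0.6108, θ₂ = 1.1348, θ₃ = 0.4361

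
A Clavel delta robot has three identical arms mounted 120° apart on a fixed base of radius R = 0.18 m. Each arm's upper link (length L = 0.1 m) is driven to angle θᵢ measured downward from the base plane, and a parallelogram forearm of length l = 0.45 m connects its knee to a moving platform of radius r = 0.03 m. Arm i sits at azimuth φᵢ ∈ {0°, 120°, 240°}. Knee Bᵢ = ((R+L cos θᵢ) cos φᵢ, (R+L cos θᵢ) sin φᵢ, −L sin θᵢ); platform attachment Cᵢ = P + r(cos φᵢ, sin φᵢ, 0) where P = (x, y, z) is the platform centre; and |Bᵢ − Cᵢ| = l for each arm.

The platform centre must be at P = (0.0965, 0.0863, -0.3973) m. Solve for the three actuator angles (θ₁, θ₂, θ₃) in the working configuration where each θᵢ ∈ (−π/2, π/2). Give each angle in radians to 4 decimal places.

θ₁ = -0.1746, θ₂ = 0.2613, θ₃ = 1.0471

rotate P by −φ1: (0.0965, 0.0863, -0.3973)
  e−x'=0.0535;  (l²−L²−(e−x')²−y'²−z²)/2L = 0.1217
  √(A²+B²)=0.4009;  θ1 = -1.4369+1.2623 ≈ -0.1746
arm 2 (φ=120.0°): x'=0.0265, y'=-0.1267
  e−x'=0.1235;  (l²−L²−(e−x')²−y'²−z²)/2L = 0.0167
  √(A²+B²)=0.4161;  θ2 = -1.2694+1.5307 ≈ 0.2613
φ3=240.0° → target in arm frame (-0.1230, 0.0404)
  A=0.2730, B=-0.3973, C=(l²−L²−A²−y'²−z²)/(2L)=-0.2075
  √(A²+B²)=0.4820;  θ3 = -0.9688+2.0158 ≈ 1.0471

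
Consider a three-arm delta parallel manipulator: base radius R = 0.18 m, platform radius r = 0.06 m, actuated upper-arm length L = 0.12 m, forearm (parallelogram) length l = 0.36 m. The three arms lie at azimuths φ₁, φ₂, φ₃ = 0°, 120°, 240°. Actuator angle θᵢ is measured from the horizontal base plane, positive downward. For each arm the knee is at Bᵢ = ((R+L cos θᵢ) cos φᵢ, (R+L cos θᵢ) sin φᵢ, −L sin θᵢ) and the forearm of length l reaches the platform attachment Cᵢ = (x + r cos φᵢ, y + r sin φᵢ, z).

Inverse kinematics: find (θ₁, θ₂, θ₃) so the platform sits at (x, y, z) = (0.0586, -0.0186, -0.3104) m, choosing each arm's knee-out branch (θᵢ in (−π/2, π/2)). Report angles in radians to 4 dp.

arm 1 (φ=0.0°): x'=0.0586, y'=-0.0186
  A cos θ + B sin θ = C:  0.0614·cos θ + -0.3104·sin θ = 0.0614
  γ=atan2(-0.3104,0.0614)=-1.3755;  ψ=arccos(0.1940)=1.3755;  θ1=γ+ψ≈0.0000
arm 2 (φ=120.0°): x'=-0.0454, y'=-0.0414
  A cos θ + B sin θ = C:  0.1654·cos θ + -0.3104·sin θ = -0.0426
  γ=atan2(-0.3104,0.1654)=-1.0812;  ψ=arccos(-0.1211)=1.6922;  θ2=γ+ψ≈0.6111
arm 3 (φ=240.0°): x'=-0.0132, y'=0.0600
  A cos θ + B sin θ = C:  0.1332·cos θ + -0.3104·sin θ = -0.0104
  √(A²+B²)=0.3378;  θ3 = -1.1655+1.6016 ≈ 0.4361

θ₁ = 0.0000, θ₂ = 0.6111, θ₃ = 0.4361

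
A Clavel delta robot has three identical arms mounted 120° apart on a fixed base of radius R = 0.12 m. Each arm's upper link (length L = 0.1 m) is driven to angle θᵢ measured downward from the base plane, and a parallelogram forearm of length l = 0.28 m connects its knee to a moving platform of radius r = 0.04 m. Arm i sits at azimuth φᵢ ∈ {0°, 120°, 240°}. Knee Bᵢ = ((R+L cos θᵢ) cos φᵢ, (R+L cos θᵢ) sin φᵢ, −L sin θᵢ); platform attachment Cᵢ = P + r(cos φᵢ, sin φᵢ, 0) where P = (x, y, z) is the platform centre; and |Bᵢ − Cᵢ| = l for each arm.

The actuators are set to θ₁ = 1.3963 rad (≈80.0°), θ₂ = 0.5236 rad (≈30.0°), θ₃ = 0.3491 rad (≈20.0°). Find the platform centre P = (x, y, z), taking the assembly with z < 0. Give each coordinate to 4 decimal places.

(-0.1174, -0.0154, -0.2775)

O1 = (0.0974·cos0.0°, 0.0974·sin0.0°, -0.0985) = (0.0974, 0.0000, -0.0985)
O2 = (0.1666·cos120.0°, 0.1666·sin120.0°, -0.0500) = (-0.0833, 0.1443, -0.0500)
O3 = (0.1740·cos240.0°, 0.1740·sin240.0°, -0.0342) = (-0.0870, -0.1507, -0.0342)
|O₂|²−|O₁|² = 0.0111;  |O₃|²−|O₁|² = 0.0123
linear system: -0.3613x+0.2886y = 0.0111−0.0970z; -0.3687x+-0.3013y = 0.0123−0.1286z
det = 0.2153;  x = -0.0319+0.3080z,  y = -0.0016+0.0497z
into |P−O₁|² = l²: 1.0974z² + 0.1171z + -0.0520 = 0;  Δ = 0.2419;  z = -0.2775 or 0.1707 → z<0 root = -0.2775
x = -0.1174, y = -0.0154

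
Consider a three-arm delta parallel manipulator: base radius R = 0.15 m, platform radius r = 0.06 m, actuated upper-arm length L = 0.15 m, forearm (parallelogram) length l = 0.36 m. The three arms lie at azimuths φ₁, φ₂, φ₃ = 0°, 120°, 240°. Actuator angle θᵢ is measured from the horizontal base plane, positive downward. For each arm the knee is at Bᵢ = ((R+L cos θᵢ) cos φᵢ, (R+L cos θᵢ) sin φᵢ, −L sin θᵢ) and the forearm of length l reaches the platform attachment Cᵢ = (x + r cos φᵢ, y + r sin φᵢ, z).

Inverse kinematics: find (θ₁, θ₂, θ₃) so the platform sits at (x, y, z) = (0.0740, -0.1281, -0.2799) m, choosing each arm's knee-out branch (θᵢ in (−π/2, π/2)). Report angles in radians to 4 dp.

arm 1 (φ=0.0°): x'=0.0740, y'=-0.1281
  A cos θ + B sin θ = C:  0.0160·cos θ + -0.2799·sin θ = 0.0403
  √(A²+B²)=0.2804;  θ1 = -1.5137+1.4265 ≈ -0.0871
rotate P by −φ2: (-0.1479, 0.0000, -0.2799)
  e−x'=0.2379;  (l²−L²−(e−x')²−y'²−z²)/2L = -0.0929
  θ2 = atan2(B,A) + arccos(C/0.3674) = 0.9601
arm 3 (φ=240.0°): x'=0.0739, y'=0.1281
  e−x'=0.0161;  (l²−L²−(e−x')²−y'²−z²)/2L = 0.0403
  γ=atan2(-0.2799,0.0161)=-1.5135;  ψ=arccos(0.1436)=1.4267;  θ3=γ+ψ≈-0.0868

θ₁ = -0.0871, θ₂ = 0.9601, θ₃ = -0.0868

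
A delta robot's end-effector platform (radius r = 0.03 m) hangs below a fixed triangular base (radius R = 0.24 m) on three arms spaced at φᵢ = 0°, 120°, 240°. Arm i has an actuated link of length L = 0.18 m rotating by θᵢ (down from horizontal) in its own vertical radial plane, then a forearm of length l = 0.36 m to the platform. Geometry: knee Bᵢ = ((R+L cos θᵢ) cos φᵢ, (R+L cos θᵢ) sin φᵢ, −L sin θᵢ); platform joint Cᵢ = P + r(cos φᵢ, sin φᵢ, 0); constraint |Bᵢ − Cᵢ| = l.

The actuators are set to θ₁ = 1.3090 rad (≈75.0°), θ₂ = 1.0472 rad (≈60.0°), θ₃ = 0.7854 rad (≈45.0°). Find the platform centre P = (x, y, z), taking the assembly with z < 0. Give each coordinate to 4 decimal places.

(-0.0572, -0.0303, -0.3478)

arm 1 at φ=0.0°: e+L cos θ1 = 0.2566;  O1 = (0.2566, 0.0000, -0.1739)
arm 2 at φ=120.0°: e+L cos θ2 = 0.3000;  O2 = (-0.1500, 0.2598, -0.1559)
arm 3 at φ=240.0°: e+L cos θ3 = 0.3373;  O3 = (-0.1686, -0.2921, -0.1273)
subtract pairs → two planes through P
[-0.8132 0.5196 0.0360]·P = 0.0182;  [-0.8505 -0.5842 0.0932]·P = 0.0339
det = 0.9170;  x = -0.0308+0.0757z,  y = -0.0131+0.0493z
sphere 1 gives Az²+Bz+C=0 with A=1.0082, B=0.3029, C=-0.0166;  B²−4AC=0.1587;  roots -0.3478, 0.0473;  negative root z = -0.3478
x = -0.0572, y = -0.0303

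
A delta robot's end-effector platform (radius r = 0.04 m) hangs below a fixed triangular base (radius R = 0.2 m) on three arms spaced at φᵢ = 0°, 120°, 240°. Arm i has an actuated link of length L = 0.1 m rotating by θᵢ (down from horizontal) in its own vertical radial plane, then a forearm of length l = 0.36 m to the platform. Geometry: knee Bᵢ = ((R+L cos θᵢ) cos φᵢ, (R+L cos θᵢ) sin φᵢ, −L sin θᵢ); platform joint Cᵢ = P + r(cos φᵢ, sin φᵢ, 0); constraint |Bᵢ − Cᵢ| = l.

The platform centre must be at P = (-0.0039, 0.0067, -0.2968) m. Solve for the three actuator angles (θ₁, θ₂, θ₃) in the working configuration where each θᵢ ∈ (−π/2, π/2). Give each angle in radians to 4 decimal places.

rotate P by −φ1: (-0.0039, 0.0067, -0.2968)
  A=0.1639, B=-0.2968, C=(l²−L²−A²−y'²−z²)/(2L)=0.0230
  γ=atan2(-0.2968,0.1639)=-1.0662;  ψ=arccos(0.0679)=1.5029;  θ1=γ+ψ≈0.4366
arm 2 (φ=120.0°): x'=0.0078, y'=0.0000
  e−x'=0.1522;  (l²−L²−(e−x')²−y'²−z²)/2L = 0.0417
  γ=atan2(-0.2968,0.1522)=-1.0968;  ψ=arccos(0.1249)=1.4456;  θ2=γ+ψ≈0.3488
rotate P by −φ3: (-0.0039, -0.0067, -0.2968)
  A cos θ + B sin θ = C:  0.1639·cos θ + -0.2968·sin θ = 0.0231
  γ=atan2(-0.2968,0.1639)=-1.0664;  ψ=arccos(0.0681)=1.5027;  θ3=γ+ψ≈0.4363

θ₁ = 0.4366, θ₂ = 0.3488, θ₃ = 0.4363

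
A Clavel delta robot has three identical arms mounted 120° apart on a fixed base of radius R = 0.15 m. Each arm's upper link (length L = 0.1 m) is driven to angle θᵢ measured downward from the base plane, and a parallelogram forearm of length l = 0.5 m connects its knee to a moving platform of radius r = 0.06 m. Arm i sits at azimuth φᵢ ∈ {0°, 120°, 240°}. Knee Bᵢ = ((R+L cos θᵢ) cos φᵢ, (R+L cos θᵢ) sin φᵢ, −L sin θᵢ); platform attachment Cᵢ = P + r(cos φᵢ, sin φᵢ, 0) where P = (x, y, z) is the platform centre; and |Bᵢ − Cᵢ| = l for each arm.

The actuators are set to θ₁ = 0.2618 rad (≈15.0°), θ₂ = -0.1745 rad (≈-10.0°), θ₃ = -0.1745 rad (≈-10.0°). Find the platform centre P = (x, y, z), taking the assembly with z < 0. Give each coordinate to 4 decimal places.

(-0.0706, 0.0000, -0.4547)

φ1=0.0°: virtual centre (0.1866, 0.0000, -0.0259), radius l
arm 2 at φ=120.0°: ρ2 = 0.1885;  S2 = (-0.0942, 0.1632, 0.0174)
φ3=240.0°: virtual centre (-0.0942, -0.1632, 0.0174), radius l
|S₂|²−|S₁|² = 0.0003;  |S₃|²−|S₁|² = 0.0003
linear system: -0.5617x+0.3265y = 0.0003−0.0865z; -0.5617x+-0.3265y = 0.0003−0.0865z
det = 0.3667;  x = -0.0006+0.1540z,  y = 0.0000+0.0000z
sphere 1 gives Az²+Bz+C=0 with A=1.0237, B=-0.0059, C=-0.2143;  B²−4AC=0.8775;  roots -0.4547, 0.4604;  negative root z = -0.4547
x = -0.0706, y = 0.0000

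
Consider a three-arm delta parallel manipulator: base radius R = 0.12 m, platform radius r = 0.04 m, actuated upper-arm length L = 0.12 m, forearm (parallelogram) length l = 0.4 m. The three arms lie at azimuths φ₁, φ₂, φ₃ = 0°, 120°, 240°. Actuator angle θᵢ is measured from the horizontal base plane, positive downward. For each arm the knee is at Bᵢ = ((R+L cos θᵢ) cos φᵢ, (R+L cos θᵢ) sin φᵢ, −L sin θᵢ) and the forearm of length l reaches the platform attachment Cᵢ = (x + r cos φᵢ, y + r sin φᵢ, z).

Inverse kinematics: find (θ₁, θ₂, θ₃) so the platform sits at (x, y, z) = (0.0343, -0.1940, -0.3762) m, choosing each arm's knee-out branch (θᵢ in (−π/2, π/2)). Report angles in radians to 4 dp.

φ1=0.0° → target in arm frame (0.0343, -0.1940)
  A=0.0457, B=-0.3762, C=(l²−L²−A²−y'²−z²)/(2L)=-0.1485
  θ1 = atan2(B,A) + arccos(C/0.3790) = 0.5237
arm 2 (φ=120.0°): x'=-0.1852, y'=0.0673
  A=0.2652, B=-0.3762, C=(l²−L²−A²−y'²−z²)/(2L)=-0.2949
  θ2 = atan2(B,A) + arccos(C/0.4603) = 1.3093
arm 3 (φ=240.0°): x'=0.1509, y'=0.1267
  A cos θ + B sin θ = C:  -0.0709·cos θ + -0.3762·sin θ = -0.0708
  √(A²+B²)=0.3828;  θ3 = -1.7570+1.7569 ≈ -0.0001

θ₁ = 0.5237, θ₂ = 1.3093, θ₃ = -0.0001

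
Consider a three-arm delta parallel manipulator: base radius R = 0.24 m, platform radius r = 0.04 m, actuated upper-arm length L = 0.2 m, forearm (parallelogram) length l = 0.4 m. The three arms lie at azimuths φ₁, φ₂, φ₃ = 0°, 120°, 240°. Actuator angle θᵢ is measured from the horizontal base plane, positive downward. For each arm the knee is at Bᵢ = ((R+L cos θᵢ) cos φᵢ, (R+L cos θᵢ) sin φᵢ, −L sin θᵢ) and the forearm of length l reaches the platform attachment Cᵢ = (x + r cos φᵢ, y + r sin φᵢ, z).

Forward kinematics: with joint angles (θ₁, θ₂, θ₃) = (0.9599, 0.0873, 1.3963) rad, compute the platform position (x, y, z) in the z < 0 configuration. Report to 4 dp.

(-0.0149, 0.1628, -0.3214)

arm 1 at φ=0.0°: e+L cos θ1 = 0.3147;  S1 = (0.3147, 0.0000, -0.1638)
S2 = (0.3992·cos120.0°, 0.3992·sin120.0°, -0.0174) = (-0.1996, 0.3458, -0.0174)
φ3=240.0°: virtual centre (-0.1174, -0.2033, -0.1970), radius l
subtract pairs → two planes through P
[-1.0287 0.6915 0.2928]·P = 0.0338;  [-0.8642 -0.4066 -0.0663]·P = -0.0320
Cramer: x(z) = 0.0083+0.0721z;  y(z) = 0.0612-0.3162z
sphere 1 gives Az²+Bz+C=0 with A=1.1052, B=0.2448, C=-0.0355;  B²−4AC=0.2168;  roots -0.3214, 0.0999;  negative root z = -0.3214
x = -0.0149, y = 0.1628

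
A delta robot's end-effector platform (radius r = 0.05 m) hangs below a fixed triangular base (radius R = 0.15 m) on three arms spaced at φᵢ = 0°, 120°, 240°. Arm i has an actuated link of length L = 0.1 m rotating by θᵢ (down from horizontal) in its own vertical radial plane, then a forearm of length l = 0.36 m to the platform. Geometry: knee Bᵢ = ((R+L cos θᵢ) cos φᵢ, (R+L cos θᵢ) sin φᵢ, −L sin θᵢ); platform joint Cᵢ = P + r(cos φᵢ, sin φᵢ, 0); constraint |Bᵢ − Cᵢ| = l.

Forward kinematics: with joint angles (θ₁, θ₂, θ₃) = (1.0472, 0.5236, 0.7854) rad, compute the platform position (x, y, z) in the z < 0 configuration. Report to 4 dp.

(-0.0531, 0.0294, -0.3824)

arm 1 at φ=0.0°: e+L cos θ1 = 0.1500;  S1 = (0.1500, 0.0000, -0.0866)
φ2=120.0°: virtual centre (-0.0933, 0.1616, -0.0500), radius l
φ3=240.0°: virtual centre (-0.0854, -0.1478, -0.0707), radius l
eliminate P² terms by subtracting sphere 1 from 2 and 3
plane₁₂: -0.4866x+0.3232y+0.0732z = 0.0073
Cramer: x(z) = -0.0118+0.1078z;  y(z) = 0.0048-0.0642z
sphere 1 gives Az²+Bz+C=0 with A=1.0157, B=0.1377, C=-0.0959;  B²−4AC=0.4085;  roots -0.3824, 0.2469;  negative root z = -0.3824
x = -0.0531, y = 0.0294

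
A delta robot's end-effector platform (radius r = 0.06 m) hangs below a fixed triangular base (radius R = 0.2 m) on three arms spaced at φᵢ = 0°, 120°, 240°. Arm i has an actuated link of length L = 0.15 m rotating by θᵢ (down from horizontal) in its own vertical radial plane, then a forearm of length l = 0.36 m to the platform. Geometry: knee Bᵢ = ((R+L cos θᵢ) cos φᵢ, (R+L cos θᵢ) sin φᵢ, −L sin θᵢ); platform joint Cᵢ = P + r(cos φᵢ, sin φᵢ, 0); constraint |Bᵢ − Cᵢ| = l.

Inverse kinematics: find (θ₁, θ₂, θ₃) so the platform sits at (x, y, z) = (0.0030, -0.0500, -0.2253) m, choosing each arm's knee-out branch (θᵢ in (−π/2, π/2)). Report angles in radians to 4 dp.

θ₁ = 0.0870, θ₂ = 0.4363, θ₃ = -0.2616

arm 1 (φ=0.0°): x'=0.0030, y'=-0.0500
  e−x'=0.1370;  (l²−L²−(e−x')²−y'²−z²)/2L = 0.1169
  γ=atan2(-0.2253,0.1370)=-1.0245;  ψ=arccos(0.4433)=1.1115;  θ1=γ+ψ≈0.0870
arm 2 (φ=120.0°): x'=-0.0448, y'=0.0224
  A=0.1848, B=-0.2253, C=(l²−L²−A²−y'²−z²)/(2L)=0.0723
  θ2 = atan2(B,A) + arccos(C/0.2914) = 0.4363
arm 3 (φ=240.0°): x'=0.0418, y'=0.0276
  A cos θ + B sin θ = C:  0.0982·cos θ + -0.2253·sin θ = 0.1531
  θ3 = atan2(B,A) + arccos(C/0.2458) = -0.2616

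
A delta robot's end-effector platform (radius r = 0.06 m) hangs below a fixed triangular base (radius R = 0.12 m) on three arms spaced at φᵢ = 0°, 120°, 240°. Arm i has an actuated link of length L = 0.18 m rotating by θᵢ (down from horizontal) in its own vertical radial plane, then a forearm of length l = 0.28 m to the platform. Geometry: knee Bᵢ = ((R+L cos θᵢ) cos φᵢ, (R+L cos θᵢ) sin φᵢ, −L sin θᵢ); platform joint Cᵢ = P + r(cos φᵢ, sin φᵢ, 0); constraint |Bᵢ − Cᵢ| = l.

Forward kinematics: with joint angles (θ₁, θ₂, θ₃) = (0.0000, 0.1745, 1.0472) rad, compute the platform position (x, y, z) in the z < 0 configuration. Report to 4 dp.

centre 1 = (0.2400·cos0.0°, 0.2400·sin0.0°, 0.0000) = (0.2400, 0.0000, 0.0000)
centre 2 = (0.2373·cos120.0°, 0.2373·sin120.0°, -0.0313) = (-0.1186, 0.2055, -0.0313)
arm 3 at φ=240.0°: ρ3 = 0.1500;  centre 3 = (-0.0750, -0.1299, -0.1559)
eliminate P² terms by subtracting sphere 1 from 2 and 3
[-0.7173 0.4110 -0.0625]·P = -0.0003;  [-0.6300 -0.2598 -0.3118]·P = -0.0108
Cramer: x(z) = 0.0102-0.3242z;  y(z) = 0.0169-0.4138z
into |P−centre ₁|² = l²: 1.2764z² + 0.1350z + -0.0253 = 0;  Δ = 0.1473;  z = -0.2033 or 0.0975 → z<0 root = -0.2033
x = 0.0761, y = 0.1010

(0.0761, 0.1010, -0.2033)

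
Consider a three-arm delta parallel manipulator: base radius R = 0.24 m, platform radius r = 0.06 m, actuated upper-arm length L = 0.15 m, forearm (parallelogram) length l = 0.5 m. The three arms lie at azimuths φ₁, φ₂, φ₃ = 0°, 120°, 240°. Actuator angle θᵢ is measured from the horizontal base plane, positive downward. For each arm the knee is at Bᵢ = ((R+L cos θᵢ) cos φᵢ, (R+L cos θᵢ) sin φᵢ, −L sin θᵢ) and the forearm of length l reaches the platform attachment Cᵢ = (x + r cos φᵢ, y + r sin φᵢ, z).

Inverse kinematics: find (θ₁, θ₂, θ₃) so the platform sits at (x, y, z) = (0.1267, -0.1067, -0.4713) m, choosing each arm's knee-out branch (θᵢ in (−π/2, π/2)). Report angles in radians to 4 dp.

θ₁ = 0.1748, θ₂ = 1.3092, θ₃ = 0.6108

arm 1 (φ=0.0°): x'=0.1267, y'=-0.1067
  A=0.0533, B=-0.4713, C=(l²−L²−A²−y'²−z²)/(2L)=-0.0295
  √(A²+B²)=0.4743;  θ1 = -1.4582+1.6330 ≈ 0.1748
arm 2 (φ=120.0°): x'=-0.1558, y'=-0.0564
  A=0.3358, B=-0.4713, C=(l²−L²−A²−y'²−z²)/(2L)=-0.3684
  γ=atan2(-0.4713,0.3358)=-0.9518;  ψ=arccos(-0.6367)=2.2610;  θ2=γ+ψ≈1.3092
φ3=240.0° → target in arm frame (0.0291, 0.1631)
  A cos θ + B sin θ = C:  0.1509·cos θ + -0.4713·sin θ = -0.1467
  θ3 = atan2(B,A) + arccos(C/0.4949) = 0.6108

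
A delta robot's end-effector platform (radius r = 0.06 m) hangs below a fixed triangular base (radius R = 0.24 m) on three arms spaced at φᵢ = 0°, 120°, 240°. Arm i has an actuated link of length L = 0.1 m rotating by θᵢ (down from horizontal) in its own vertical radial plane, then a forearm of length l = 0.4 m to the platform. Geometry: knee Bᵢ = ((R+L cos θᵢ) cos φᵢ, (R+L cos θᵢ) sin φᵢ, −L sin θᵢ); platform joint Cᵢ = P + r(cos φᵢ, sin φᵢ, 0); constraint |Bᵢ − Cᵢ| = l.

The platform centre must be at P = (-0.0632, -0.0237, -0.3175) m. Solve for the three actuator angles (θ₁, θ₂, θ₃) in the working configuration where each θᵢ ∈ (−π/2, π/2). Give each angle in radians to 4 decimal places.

θ₁ = 0.7855, θ₂ = 0.2614, θ₃ = -0.0871

rotate P by −φ1: (-0.0632, -0.0237, -0.3175)
  A cos θ + B sin θ = C:  0.2432·cos θ + -0.3175·sin θ = -0.0526
  θ1 = atan2(B,A) + arccos(C/0.3999) = 0.7855
φ2=120.0° → target in arm frame (0.0111, 0.0666)
  A=0.1689, B=-0.3175, C=(l²−L²−A²−y'²−z²)/(2L)=0.0811
  √(A²+B²)=0.3596;  θ2 = -1.0818+1.3433 ≈ 0.2614
φ3=240.0° → target in arm frame (0.0521, -0.0429)
  A cos θ + B sin θ = C:  0.1279·cos θ + -0.3175·sin θ = 0.1550
  γ=atan2(-0.3175,0.1279)=-1.1879;  ψ=arccos(0.4529)=1.1008;  θ3=γ+ψ≈-0.0871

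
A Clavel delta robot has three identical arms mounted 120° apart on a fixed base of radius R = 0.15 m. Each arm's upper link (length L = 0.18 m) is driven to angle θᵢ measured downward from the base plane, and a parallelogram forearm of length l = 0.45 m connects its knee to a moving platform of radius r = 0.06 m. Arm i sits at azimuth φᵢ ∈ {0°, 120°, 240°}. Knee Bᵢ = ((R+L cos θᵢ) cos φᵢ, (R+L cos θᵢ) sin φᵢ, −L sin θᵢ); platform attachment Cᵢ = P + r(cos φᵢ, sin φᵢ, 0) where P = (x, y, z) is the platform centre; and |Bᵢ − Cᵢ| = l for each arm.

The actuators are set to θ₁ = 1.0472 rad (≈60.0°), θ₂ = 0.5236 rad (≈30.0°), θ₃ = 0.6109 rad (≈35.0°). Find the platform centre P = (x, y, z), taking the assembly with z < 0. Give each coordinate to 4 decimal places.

(-0.1157, 0.0163, -0.4947)

φ1=0.0°: virtual centre (0.1800, 0.0000, -0.1559), radius l
arm 2 at φ=120.0°: ρ2 = 0.2459;  O2 = (-0.1229, 0.2129, -0.0900)
O3 = (0.2374·cos240.0°, 0.2374·sin240.0°, -0.1032) = (-0.1187, -0.2056, -0.1032)
|O₂|²−|O₁|² = 0.0119;  |O₃|²−|O₁|² = 0.0103
[-0.6059 0.4259 0.1318]·P = 0.0119;  [-0.5974 -0.4113 0.1053]·P = 0.0103
Cramer: x(z) = -0.0184+0.1966z;  y(z) = 0.0016-0.0297z
sphere 1 gives Az²+Bz+C=0 with A=1.0395, B=0.2336, C=-0.1388;  B²−4AC=0.6318;  roots -0.4947, 0.2699;  negative root z = -0.4947
x = -0.1157, y = 0.0163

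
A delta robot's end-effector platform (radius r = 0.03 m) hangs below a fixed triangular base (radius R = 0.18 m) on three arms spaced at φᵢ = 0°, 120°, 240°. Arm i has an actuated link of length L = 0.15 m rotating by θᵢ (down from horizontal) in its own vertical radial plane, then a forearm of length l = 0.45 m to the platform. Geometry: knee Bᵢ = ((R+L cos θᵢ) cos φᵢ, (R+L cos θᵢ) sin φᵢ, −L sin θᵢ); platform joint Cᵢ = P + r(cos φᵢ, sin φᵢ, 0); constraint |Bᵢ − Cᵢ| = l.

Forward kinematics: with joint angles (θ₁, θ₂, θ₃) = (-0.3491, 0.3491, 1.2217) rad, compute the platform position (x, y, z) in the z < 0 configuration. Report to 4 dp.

(0.1560, 0.1236, -0.3598)

arm 1 at φ=0.0°: ρ1 = 0.2910;  S1 = (0.2910, 0.0000, 0.0513)
S2 = (0.2910·cos120.0°, 0.2910·sin120.0°, -0.0513) = (-0.1455, 0.2520, -0.0513)
S3 = (0.2013·cos240.0°, 0.2013·sin240.0°, -0.1410) = (-0.1007, -0.1743, -0.1410)
subtract pairs → two planes through P
[-0.8729 0.5039 -0.2052]·P = 0.0000;  [-0.7832 -0.3487 -0.3845]·P = -0.0269
Cramer: x(z) = 0.0194-0.3796z;  y(z) = 0.0336-0.2502z
quadratic in z: (1.2067)z²+(0.0867)z+(-0.1250)=0, √Δ=0.7816 → z ∈ {-0.3598, 0.2879}; z = -0.3598 (taking z<0)
x = 0.1560, y = 0.1236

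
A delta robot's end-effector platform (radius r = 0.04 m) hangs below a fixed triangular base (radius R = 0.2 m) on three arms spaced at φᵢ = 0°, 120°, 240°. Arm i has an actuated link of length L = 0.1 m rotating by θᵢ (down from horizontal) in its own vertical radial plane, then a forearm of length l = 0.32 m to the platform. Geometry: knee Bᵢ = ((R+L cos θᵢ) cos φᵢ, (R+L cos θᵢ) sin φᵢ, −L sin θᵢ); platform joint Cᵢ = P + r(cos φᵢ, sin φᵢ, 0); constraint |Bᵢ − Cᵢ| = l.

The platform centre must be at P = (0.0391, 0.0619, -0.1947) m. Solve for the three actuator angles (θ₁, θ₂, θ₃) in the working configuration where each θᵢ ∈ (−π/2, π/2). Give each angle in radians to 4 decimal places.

arm 1 (φ=0.0°): x'=0.0391, y'=0.0619
  A=0.1209, B=-0.1947, C=(l²−L²−A²−y'²−z²)/(2L)=0.1802
  θ1 = atan2(B,A) + arccos(C/0.2292) = -0.3492
φ2=120.0° → target in arm frame (0.0341, -0.0648)
  A=0.1259, B=-0.1947, C=(l²−L²−A²−y'²−z²)/(2L)=0.1721
  θ2 = atan2(B,A) + arccos(C/0.2319) = -0.2625
rotate P by −φ3: (-0.0732, 0.0029, -0.1947)
  e−x'=0.2332;  (l²−L²−(e−x')²−y'²−z²)/2L = 0.0006
  γ=atan2(-0.1947,0.2332)=-0.6958;  ψ=arccos(0.0020)=1.5688;  θ3=γ+ψ≈0.8730

θ₁ = -0.3492, θ₂ = -0.2625, θ₃ = 0.8730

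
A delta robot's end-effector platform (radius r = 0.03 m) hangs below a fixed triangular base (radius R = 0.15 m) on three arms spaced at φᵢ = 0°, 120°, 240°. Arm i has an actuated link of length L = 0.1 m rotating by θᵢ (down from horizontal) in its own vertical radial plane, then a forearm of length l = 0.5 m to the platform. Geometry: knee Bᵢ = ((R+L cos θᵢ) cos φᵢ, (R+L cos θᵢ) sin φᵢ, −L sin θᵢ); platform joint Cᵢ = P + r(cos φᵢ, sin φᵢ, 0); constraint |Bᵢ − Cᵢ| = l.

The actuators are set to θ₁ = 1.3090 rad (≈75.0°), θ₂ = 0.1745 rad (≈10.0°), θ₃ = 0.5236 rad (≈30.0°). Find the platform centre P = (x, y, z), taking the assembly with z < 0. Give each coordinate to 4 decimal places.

(-0.1541, 0.0452, -0.4941)

φ1=0.0°: virtual centre (0.1459, 0.0000, -0.0966), radius l
φ2=120.0°: virtual centre (-0.1092, 0.1892, -0.0174), radius l
φ3=240.0°: virtual centre (-0.1033, -0.1789, -0.0500), radius l
|S₂|²−|S₁|² = 0.0174;  |S₃|²−|S₁|² = 0.0146
linear system: -0.5102x+0.3784y = 0.0174−0.1585z; -0.4984x+-0.3578y = 0.0146−0.0932z
Cramer: x(z) = -0.0317+0.2478z;  y(z) = 0.0034-0.0847z
quadratic in z: (1.0686)z²+(0.1046)z+(-0.2091)=0, √Δ=0.9512 → z ∈ {-0.4941, 0.3961}; z = -0.4941 (taking z<0)
x = -0.1541, y = 0.0452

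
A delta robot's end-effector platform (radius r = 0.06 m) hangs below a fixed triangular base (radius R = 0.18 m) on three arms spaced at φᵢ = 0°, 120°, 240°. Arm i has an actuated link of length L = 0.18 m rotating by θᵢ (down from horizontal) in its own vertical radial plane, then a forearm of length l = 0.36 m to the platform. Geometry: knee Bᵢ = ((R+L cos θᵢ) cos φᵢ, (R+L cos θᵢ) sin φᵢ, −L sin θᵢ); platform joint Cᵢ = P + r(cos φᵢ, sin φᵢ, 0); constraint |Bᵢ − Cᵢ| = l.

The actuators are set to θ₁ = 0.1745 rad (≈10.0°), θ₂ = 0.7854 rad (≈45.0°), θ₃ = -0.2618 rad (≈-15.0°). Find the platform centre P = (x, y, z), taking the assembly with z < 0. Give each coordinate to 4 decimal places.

(0.0170, -0.0996, -0.2340)

centre 1 = (0.2973·cos0.0°, 0.2973·sin0.0°, -0.0313) = (0.2973, 0.0000, -0.0313)
arm 2 at φ=120.0°: (R−r)+L cos θ2 = 0.2473;  centre 2 = (-0.1236, 0.2141, -0.1273)
φ3=240.0°: virtual centre (-0.1469, -0.2545, 0.0466), radius l
subtract pairs → two planes through P
[-0.8418 0.4283 -0.1921]·P = -0.0120;  [-0.8884 -0.5090 0.1557]·P = -0.0008
det = 0.8090;  x = 0.0080+-0.0384z,  y = -0.0123+0.3729z
sphere 1 gives Az²+Bz+C=0 with A=1.1405, B=0.0755, C=-0.0448;  B²−4AC=0.2100;  roots -0.2340, 0.1678;  negative root z = -0.2340
x = 0.0170, y = -0.0996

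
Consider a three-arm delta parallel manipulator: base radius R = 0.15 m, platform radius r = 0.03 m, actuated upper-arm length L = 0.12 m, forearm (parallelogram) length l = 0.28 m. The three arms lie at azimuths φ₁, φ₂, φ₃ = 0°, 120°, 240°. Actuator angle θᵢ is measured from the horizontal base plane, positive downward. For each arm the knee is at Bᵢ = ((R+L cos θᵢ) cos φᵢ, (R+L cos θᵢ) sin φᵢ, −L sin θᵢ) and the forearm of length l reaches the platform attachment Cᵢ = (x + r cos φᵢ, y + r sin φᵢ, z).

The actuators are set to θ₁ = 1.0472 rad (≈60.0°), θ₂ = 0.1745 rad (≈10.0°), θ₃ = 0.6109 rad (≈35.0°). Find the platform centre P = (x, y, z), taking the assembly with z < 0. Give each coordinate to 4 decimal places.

(-0.0657, 0.0328, -0.2341)

arm 1 at φ=0.0°: e+L cos θ1 = 0.1800;  O1 = (0.1800, 0.0000, -0.1039)
arm 2 at φ=120.0°: e+L cos θ2 = 0.2382;  O2 = (-0.1191, 0.2063, -0.0208)
O3 = (0.2183·cos240.0°, 0.2183·sin240.0°, -0.0688) = (-0.1091, -0.1890, -0.0688)
|O₂|²−|O₁|² = 0.0140;  |O₃|²−|O₁|² = 0.0092
plane₁₂: -0.5982x+0.4125y+0.1662z = 0.0140
det = 0.4647;  x = -0.0195+0.1975z,  y = 0.0055+-0.1165z
quadratic in z: (1.0526)z²+(0.1277)z+(-0.0278)=0, √Δ=0.3650 → z ∈ {-0.2341, 0.1127}; z = -0.2341 (taking z<0)
x = -0.0657, y = 0.0328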